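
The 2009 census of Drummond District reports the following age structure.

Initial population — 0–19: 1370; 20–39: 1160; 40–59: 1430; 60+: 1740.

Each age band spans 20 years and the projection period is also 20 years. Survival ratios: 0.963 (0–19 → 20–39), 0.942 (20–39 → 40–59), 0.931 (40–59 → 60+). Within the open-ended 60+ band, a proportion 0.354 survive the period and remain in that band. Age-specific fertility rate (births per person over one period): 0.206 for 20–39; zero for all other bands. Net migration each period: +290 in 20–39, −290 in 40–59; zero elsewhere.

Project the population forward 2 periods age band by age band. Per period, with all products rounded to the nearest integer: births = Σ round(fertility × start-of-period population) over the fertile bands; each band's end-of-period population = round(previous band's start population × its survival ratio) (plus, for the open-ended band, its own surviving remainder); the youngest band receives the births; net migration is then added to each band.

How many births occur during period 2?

331

[period 1]
Births: 1160 * 0.206 = 239
20–39: 1370 * 0.963 = 1319
40–59: 1160 * 0.942 = 1093
60+: 1430 * 0.931 + 1740 * 0.354 = 1331 + 616 = 1947
Net migration: 20–39 + 290 → 1609; 40–59 − 290 → 803
Population now: 0–19=239, 20–39=1609, 40–59=803, 60+=1947
[period 2]
Births: 1609 * 0.206 = 331
20–39: 239 * 0.963 = 230
40–59: 1609 * 0.942 = 1516
60+: 803 * 0.931 + 1947 * 0.354 = 748 + 689 = 1437
Net migration: 20–39 + 290 → 520; 40–59 − 290 → 1226
Population now: 0–19=331, 20–39=520, 40–59=1226, 60+=1437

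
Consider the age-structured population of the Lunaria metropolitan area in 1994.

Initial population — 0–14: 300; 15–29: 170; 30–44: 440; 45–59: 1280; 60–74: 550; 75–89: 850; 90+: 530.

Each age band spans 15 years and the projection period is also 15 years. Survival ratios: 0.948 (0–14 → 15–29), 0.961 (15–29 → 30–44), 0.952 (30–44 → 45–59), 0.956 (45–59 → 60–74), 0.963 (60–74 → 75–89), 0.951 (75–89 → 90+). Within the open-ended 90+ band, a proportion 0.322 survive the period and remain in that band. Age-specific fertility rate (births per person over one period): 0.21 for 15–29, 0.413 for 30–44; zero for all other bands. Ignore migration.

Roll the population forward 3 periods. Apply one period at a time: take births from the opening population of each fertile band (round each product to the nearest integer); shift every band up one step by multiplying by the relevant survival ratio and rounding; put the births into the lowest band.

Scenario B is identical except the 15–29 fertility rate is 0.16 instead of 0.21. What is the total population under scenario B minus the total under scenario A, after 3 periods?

Let band 1 be 0–14 through band 7 = 90+.
Period 1:
Births: 170 * 0.21 = 36, 440 * 0.413 = 182 → total 218
Band 2: 300 * 0.948 = 284
Band 3: 170 * 0.961 = 163
Band 4: 440 * 0.952 = 419
Band 5: 1280 * 0.956 = 1224
Band 6: 550 * 0.963 = 530
Band 7: 850 * 0.951 + 530 * 0.322 = 808 + 171 = 979
Giving 218 / 284 / 163 / 419 / 1224 / 530 / 979.
Period 2:
Births: 284 * 0.21 = 60, 163 * 0.413 = 67 → total 127
Band 2: 218 * 0.948 = 207
Band 3: 284 * 0.961 = 273
Band 4: 163 * 0.952 = 155
Band 5: 419 * 0.956 = 401
Band 6: 1224 * 0.963 = 1179
Band 7: 530 * 0.951 + 979 * 0.322 = 504 + 315 = 819
Giving 127 / 207 / 273 / 155 / 401 / 1179 / 819.
Period 3:
Births: 207 * 0.21 = 43, 273 * 0.413 = 113 → total 156
Band 2: 127 * 0.948 = 120
Band 3: 207 * 0.961 = 199
Band 4: 273 * 0.952 = 260
Band 5: 155 * 0.956 = 148
Band 6: 401 * 0.963 = 386
Band 7: 1179 * 0.951 + 819 * 0.322 = 1121 + 264 = 1385
Giving 156 / 120 / 199 / 260 / 148 / 386 / 1385.
Scenario A total after 3 periods: 2654
Scenario B projection —
Period 1:
Births: 170 * 0.16 = 27, 440 * 0.413 = 182 → total 209
Band 2: 300 * 0.948 = 284
Band 3: 170 * 0.961 = 163
Band 4: 440 * 0.952 = 419
Band 5: 1280 * 0.956 = 1224
Band 6: 550 * 0.963 = 530
Band 7: 850 * 0.951 + 530 * 0.322 = 808 + 171 = 979
Giving 209 / 284 / 163 / 419 / 1224 / 530 / 979.
Period 2:
Births: 284 * 0.16 = 45, 163 * 0.413 = 67 → total 112
Band 2: 209 * 0.948 = 198
Band 3: 284 * 0.961 = 273
Band 4: 163 * 0.952 = 155
Band 5: 419 * 0.956 = 401
Band 6: 1224 * 0.963 = 1179
Band 7: 530 * 0.951 + 979 * 0.322 = 504 + 315 = 819
Giving 112 / 198 / 273 / 155 / 401 / 1179 / 819.
Period 3:
Births: 198 * 0.16 = 32, 273 * 0.413 = 113 → total 145
Band 2: 112 * 0.948 = 106
Band 3: 198 * 0.961 = 190
Band 4: 273 * 0.952 = 260
Band 5: 155 * 0.956 = 148
Band 6: 401 * 0.963 = 386
Band 7: 1179 * 0.951 + 819 * 0.322 = 1121 + 264 = 1385
Giving 145 / 106 / 190 / 260 / 148 / 386 / 1385.
Scenario B total after 3 periods: 2620
Difference B − A = 2620 − 2654 = -34

-34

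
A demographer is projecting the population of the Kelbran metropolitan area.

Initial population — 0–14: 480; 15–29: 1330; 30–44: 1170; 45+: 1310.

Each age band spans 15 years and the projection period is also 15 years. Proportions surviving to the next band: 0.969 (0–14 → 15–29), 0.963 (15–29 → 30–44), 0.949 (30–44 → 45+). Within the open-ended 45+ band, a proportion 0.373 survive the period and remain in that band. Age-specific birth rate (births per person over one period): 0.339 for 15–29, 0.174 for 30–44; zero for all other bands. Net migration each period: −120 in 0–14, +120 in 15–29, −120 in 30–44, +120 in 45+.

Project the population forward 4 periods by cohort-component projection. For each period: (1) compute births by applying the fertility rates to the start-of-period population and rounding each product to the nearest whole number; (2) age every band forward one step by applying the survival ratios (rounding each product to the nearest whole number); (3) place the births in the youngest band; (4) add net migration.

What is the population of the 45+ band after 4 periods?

1050

Numbering the bands 1..4 from youngest to oldest:
— Period 1 —
Births: 1330 * 0.339 = 451  |  1170 * 0.174 = 204 — total 655
Band 2: 480 * 0.969 = 465
Band 3: 1330 * 0.963 = 1281
Band 4: 1170 * 0.949 + 1310 * 0.373 = 1110 + 489 = 1599
Net migration: Band 1 − 120 → 535; Band 2 + 120 → 585; Band 3 − 120 → 1161; Band 4 + 120 → 1719
Giving 535 / 585 / 1161 / 1719.
— Period 2 —
Births: 585 * 0.339 = 198  |  1161 * 0.174 = 202 — total 400
Band 2: 535 * 0.969 = 518
Band 3: 585 * 0.963 = 563
Band 4: 1161 * 0.949 + 1719 * 0.373 = 1102 + 641 = 1743
Net migration: Band 1 − 120 → 280; Band 2 + 120 → 638; Band 3 − 120 → 443; Band 4 + 120 → 1863
Giving 280 / 638 / 443 / 1863.
— Period 3 —
Births: 638 * 0.339 = 216  |  443 * 0.174 = 77 — total 293
Band 2: 280 * 0.969 = 271
Band 3: 638 * 0.963 = 614
Band 4: 443 * 0.949 + 1863 * 0.373 = 420 + 695 = 1115
Net migration: Band 1 − 120 → 173; Band 2 + 120 → 391; Band 3 − 120 → 494; Band 4 + 120 → 1235
Giving 173 / 391 / 494 / 1235.
— Period 4 —
Births: 391 * 0.339 = 133  |  494 * 0.174 = 86 — total 219
Band 2: 173 * 0.969 = 168
Band 3: 391 * 0.963 = 377
Band 4: 494 * 0.949 + 1235 * 0.373 = 469 + 461 = 930
Net migration: Band 1 − 120 → 99; Band 2 + 120 → 288; Band 3 − 120 → 257; Band 4 + 120 → 1050
Giving 99 / 288 / 257 / 1050.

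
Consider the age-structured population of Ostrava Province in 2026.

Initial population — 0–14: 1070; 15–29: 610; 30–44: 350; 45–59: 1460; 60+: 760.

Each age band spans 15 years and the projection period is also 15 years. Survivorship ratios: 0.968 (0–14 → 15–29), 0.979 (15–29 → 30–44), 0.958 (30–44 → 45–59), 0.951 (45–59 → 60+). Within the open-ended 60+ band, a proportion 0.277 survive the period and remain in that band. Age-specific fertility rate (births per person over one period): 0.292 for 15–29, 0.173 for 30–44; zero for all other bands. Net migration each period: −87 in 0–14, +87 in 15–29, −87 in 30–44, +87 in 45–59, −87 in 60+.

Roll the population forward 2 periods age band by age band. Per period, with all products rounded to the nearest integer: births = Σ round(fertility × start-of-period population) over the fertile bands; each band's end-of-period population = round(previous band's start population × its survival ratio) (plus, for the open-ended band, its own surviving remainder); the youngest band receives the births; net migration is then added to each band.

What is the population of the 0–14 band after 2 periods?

329

Call the bands 1 to 5, youngest first.
Period 1:
Births: 610 × 0.292 = 178 ; 350 × 0.173 = 61 — total 239
Band 2: 1070 × 0.968 = 1036
Band 3: 610 × 0.979 = 597
Band 4: 350 × 0.958 = 335
Band 5: 1460 × 0.951 + 760 × 0.277 = 1388 + 211 = 1599
Net migration: Band 1 − 87 → 152; Band 2 + 87 → 1123; Band 3 − 87 → 510; Band 4 + 87 → 422; Band 5 − 87 → 1512
Giving 152 / 1123 / 510 / 422 / 1512.
Period 2:
Births: 1123 × 0.292 = 328 ; 510 × 0.173 = 88 — total 416
Band 2: 152 × 0.968 = 147
Band 3: 1123 × 0.979 = 1099
Band 4: 510 × 0.958 = 489
Band 5: 422 × 0.951 + 1512 × 0.277 = 401 + 419 = 820
Net migration: Band 1 − 87 → 329; Band 2 + 87 → 234; Band 3 − 87 → 1012; Band 4 + 87 → 576; Band 5 − 87 → 733
Giving 329 / 234 / 1012 / 576 / 733.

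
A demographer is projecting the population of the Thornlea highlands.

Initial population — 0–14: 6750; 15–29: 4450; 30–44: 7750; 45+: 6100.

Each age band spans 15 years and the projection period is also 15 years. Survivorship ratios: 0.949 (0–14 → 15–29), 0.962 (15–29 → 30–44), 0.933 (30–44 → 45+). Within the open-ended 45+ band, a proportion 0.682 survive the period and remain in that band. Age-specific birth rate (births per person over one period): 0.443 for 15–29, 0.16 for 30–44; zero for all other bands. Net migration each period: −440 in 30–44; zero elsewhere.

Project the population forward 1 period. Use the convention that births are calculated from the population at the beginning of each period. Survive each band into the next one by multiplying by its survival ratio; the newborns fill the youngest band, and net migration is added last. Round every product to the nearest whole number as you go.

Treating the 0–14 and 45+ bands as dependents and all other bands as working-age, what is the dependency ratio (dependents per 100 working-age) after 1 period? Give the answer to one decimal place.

142.5

After projecting period 1:
Births: 4450 * 0.443 = 1971 ; 7750 * 0.16 = 1240 — total 3211
15–29: 6750 * 0.949 = 6406
30–44: 4450 * 0.962 = 4281
45+: 7750 * 0.933 + 6100 * 0.682 = 7231 + 4160 = 11391
Net migration: 30–44 − 440 → 3841
Population now: 0–14=3211, 15–29=6406, 30–44=3841, 45+=11391
Dependents (band 0–14 + band 45+) = 3211 + 11391 = 14602; working-age = 10247; ratio = 14602/10247 × 100 = 142.5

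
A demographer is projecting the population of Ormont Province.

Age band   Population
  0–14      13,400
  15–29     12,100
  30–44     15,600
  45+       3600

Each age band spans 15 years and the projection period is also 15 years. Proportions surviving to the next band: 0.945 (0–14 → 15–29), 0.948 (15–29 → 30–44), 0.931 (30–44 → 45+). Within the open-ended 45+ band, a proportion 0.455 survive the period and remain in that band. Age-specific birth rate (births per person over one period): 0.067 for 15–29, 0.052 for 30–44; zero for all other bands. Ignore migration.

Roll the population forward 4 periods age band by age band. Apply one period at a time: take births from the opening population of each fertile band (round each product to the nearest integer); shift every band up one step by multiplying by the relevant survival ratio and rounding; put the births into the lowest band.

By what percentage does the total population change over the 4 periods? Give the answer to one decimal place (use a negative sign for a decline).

-72.4

After projecting period 1:
Births: 12100 × 0.067 = 811  |  15600 × 0.052 = 811 → total 1622
15–29: 13400 × 0.945 = 12663
30–44: 12100 × 0.948 = 11471
45+: 15600 × 0.931 + 3600 × 0.455 = 14524 + 1638 = 16162
End of period: [1622, 12663, 11471, 16162]
After projecting period 2:
Births: 12663 × 0.067 = 848  |  11471 × 0.052 = 596 → total 1444
15–29: 1622 × 0.945 = 1533
30–44: 12663 × 0.948 = 12005
45+: 11471 × 0.931 + 16162 × 0.455 = 10680 + 7354 = 18034
End of period: [1444, 1533, 12005, 18034]
After projecting period 3:
Births: 1533 × 0.067 = 103  |  12005 × 0.052 = 624 → total 727
15–29: 1444 × 0.945 = 1365
30–44: 1533 × 0.948 = 1453
45+: 12005 × 0.931 + 18034 × 0.455 = 11177 + 8205 = 19382
End of period: [727, 1365, 1453, 19382]
After projecting period 4:
Births: 1365 × 0.067 = 91  |  1453 × 0.052 = 76 → total 167
15–29: 727 × 0.945 = 687
30–44: 1365 × 0.948 = 1294
45+: 1453 × 0.931 + 19382 × 0.455 = 1353 + 8819 = 10172
End of period: [167, 687, 1294, 10172]
Total: 44700 → 12320; change = -32380; percentage change = -72.4%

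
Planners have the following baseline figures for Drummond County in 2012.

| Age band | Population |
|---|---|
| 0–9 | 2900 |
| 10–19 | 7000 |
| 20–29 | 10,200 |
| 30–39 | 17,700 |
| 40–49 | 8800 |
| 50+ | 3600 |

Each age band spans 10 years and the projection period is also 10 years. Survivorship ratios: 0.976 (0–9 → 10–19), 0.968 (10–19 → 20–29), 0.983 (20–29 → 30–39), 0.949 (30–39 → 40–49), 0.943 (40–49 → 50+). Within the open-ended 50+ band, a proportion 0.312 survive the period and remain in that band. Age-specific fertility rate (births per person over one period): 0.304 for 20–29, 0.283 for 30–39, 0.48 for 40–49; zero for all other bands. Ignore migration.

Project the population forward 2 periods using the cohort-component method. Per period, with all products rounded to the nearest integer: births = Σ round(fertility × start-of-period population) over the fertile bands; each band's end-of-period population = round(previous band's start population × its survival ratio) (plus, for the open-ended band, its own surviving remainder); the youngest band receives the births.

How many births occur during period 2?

Numbering the bands 1..6 from youngest to oldest:
[period 1]
Births: 10200 * 0.304 = 3101 ; 17700 * 0.283 = 5009 ; 8800 * 0.48 = 4224 ⇒ total 12334
Band 2: 2900 * 0.976 = 2830
Band 3: 7000 * 0.968 = 6776
Band 4: 10200 * 0.983 = 10027
Band 5: 17700 * 0.949 = 16797
Band 6: 8800 * 0.943 + 3600 * 0.312 = 8298 + 1123 = 9421
Population now: 0–9=12334, 10–19=2830, 20–29=6776, 30–39=10027, 40–49=16797, 50+=9421
[period 2]
Births: 6776 * 0.304 = 2060 ; 10027 * 0.283 = 2838 ; 16797 * 0.48 = 8063 ⇒ total 12961
Band 2: 12334 * 0.976 = 12038
Band 3: 2830 * 0.968 = 2739
Band 4: 6776 * 0.983 = 6661
Band 5: 10027 * 0.949 = 9516
Band 6: 16797 * 0.943 + 9421 * 0.312 = 15840 + 2939 = 18779
Population now: 0–9=12961, 10–19=12038, 20–29=2739, 30–39=6661, 40–49=9516, 50+=18779

12961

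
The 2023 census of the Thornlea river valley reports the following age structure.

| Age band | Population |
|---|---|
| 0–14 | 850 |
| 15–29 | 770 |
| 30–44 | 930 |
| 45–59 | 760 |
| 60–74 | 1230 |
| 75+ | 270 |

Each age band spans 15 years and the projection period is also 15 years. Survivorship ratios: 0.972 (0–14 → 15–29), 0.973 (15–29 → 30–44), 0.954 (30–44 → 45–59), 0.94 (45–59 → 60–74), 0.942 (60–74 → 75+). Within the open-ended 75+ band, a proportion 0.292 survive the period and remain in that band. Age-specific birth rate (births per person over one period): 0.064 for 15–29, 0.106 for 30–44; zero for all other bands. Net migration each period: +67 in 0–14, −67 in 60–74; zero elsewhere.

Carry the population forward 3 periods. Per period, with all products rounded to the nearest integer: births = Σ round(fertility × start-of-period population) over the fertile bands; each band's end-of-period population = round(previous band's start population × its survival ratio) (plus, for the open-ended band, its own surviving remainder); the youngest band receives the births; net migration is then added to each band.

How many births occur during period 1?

148

After projecting period 1:
Births: 770 × 0.064 = 49 ; 930 × 0.106 = 99 — total 148
15–29: 850 × 0.972 = 826
30–44: 770 × 0.973 = 749
45–59: 930 × 0.954 = 887
60–74: 760 × 0.94 = 714
75+: 1230 × 0.942 + 270 × 0.292 = 1159 + 79 = 1238
Net migration: 0–14 + 67 → 215; 60–74 − 67 → 647
Giving 215 / 826 / 749 / 887 / 647 / 1238.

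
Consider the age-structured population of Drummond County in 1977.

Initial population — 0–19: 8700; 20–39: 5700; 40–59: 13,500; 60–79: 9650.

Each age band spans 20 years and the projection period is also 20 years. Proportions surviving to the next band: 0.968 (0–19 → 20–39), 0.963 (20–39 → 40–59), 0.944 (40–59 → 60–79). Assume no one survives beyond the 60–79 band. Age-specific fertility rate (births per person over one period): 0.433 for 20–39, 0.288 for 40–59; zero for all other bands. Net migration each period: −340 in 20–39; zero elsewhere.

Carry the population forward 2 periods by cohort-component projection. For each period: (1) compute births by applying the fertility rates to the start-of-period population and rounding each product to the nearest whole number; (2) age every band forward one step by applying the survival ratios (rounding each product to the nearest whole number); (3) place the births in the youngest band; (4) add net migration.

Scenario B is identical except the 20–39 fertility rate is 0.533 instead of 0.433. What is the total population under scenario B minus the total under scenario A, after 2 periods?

Period 1:
Births: 5700 × 0.433 = 2468 ; 13500 × 0.288 = 3888 → total 6356
20–39: 8700 × 0.968 = 8422
40–59: 5700 × 0.963 = 5489
60–79: 13500 × 0.944 = 12744
Net migration: 20–39 − 340 → 8082
Giving 6356 / 8082 / 5489 / 12744.
Period 2:
Births: 8082 × 0.433 = 3500 ; 5489 × 0.288 = 1581 → total 5081
20–39: 6356 × 0.968 = 6153
40–59: 8082 × 0.963 = 7783
60–79: 5489 × 0.944 = 5182
Net migration: 20–39 − 340 → 5813
Giving 5081 / 5813 / 7783 / 5182.
Scenario A total after 2 periods: 23859
Scenario B projection —
Period 1:
Births: 5700 × 0.533 = 3038 ; 13500 × 0.288 = 3888 → total 6926
20–39: 8700 × 0.968 = 8422
40–59: 5700 × 0.963 = 5489
60–79: 13500 × 0.944 = 12744
Net migration: 20–39 − 340 → 8082
Giving 6926 / 8082 / 5489 / 12744.
Period 2:
Births: 8082 × 0.533 = 4308 ; 5489 × 0.288 = 1581 → total 5889
20–39: 6926 × 0.968 = 6704
40–59: 8082 × 0.963 = 7783
60–79: 5489 × 0.944 = 5182
Net migration: 20–39 − 340 → 6364
Giving 5889 / 6364 / 7783 / 5182.
Scenario B total after 2 periods: 25218
Difference B − A = 25218 − 23859 = 1359

1359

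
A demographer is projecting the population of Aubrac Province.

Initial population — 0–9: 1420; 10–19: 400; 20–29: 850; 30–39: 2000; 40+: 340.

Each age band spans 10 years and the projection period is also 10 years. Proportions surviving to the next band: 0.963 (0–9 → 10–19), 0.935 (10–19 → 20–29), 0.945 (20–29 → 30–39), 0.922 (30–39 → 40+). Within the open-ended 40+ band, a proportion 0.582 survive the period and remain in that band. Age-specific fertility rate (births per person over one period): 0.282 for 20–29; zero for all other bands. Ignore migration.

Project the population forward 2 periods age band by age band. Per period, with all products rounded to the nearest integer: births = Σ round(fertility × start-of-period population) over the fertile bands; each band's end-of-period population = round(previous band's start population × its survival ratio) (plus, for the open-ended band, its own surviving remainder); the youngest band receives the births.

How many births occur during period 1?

After projecting period 1:
Births: 850 × 0.282 = 240
10–19: 1420 × 0.963 = 1367
20–29: 400 × 0.935 = 374
30–39: 850 × 0.945 = 803
40+: 2000 × 0.922 + 340 × 0.582 = 1844 + 198 = 2042
Population now: 0–9=240, 10–19=1367, 20–29=374, 30–39=803, 40+=2042

240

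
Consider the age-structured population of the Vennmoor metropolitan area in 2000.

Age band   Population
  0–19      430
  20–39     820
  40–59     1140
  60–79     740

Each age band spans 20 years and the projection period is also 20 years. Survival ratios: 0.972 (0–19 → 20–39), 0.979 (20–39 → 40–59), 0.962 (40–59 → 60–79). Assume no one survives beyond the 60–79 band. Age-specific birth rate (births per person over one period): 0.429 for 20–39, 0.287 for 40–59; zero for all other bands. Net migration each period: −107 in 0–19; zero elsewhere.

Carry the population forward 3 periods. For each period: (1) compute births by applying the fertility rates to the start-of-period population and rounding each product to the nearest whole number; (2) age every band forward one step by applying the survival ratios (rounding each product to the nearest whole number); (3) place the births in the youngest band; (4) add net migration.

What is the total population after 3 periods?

[period 1]
Births: 820 × 0.429 = 352  |  1140 × 0.287 = 327 ⇒ total 679
20–39: 430 × 0.972 = 418
40–59: 820 × 0.979 = 803
60–79: 1140 × 0.962 = 1097
Net migration: 0–19 − 107 → 572
Giving 572 / 418 / 803 / 1097.
[period 2]
Births: 418 × 0.429 = 179  |  803 × 0.287 = 230 ⇒ total 409
20–39: 572 × 0.972 = 556
40–59: 418 × 0.979 = 409
60–79: 803 × 0.962 = 772
Net migration: 0–19 − 107 → 302
Giving 302 / 556 / 409 / 772.
[period 3]
Births: 556 × 0.429 = 239  |  409 × 0.287 = 117 ⇒ total 356
20–39: 302 × 0.972 = 294
40–59: 556 × 0.979 = 544
60–79: 409 × 0.962 = 393
Net migration: 0–19 − 107 → 249
Giving 249 / 294 / 544 / 393.
Total after period 3: 249 + 294 + 544 + 393 = 1480

1480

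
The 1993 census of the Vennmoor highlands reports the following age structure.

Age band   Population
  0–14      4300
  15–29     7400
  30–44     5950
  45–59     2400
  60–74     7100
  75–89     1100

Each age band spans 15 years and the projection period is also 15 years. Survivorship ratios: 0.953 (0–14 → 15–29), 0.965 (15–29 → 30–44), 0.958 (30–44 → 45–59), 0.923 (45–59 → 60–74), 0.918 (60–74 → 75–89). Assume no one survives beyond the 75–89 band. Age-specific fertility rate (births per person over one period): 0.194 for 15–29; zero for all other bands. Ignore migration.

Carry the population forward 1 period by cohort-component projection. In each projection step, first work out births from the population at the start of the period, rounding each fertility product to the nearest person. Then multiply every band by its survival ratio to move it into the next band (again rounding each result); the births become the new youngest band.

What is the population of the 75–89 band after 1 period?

6518

Period 1.
Births: 7400 × 0.194 = 1436
15–29: 4300 × 0.953 = 4098
30–44: 7400 × 0.965 = 7141
45–59: 5950 × 0.958 = 5700
60–74: 2400 × 0.923 = 2215
75–89: 7100 × 0.918 = 6518
End of period: [1436, 4098, 7141, 5700, 2215, 6518]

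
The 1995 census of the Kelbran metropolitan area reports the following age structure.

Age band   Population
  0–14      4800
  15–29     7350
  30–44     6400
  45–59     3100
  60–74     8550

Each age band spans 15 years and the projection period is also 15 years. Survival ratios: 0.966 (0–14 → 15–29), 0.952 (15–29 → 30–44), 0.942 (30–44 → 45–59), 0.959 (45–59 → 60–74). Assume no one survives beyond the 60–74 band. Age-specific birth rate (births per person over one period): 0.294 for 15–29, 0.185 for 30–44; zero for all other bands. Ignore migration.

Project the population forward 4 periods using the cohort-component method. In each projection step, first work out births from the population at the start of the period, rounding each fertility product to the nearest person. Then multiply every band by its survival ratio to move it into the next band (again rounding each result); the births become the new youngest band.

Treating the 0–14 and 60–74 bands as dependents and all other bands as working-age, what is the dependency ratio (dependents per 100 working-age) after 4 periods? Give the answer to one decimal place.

Numbering the groups 1..5 from youngest to oldest:
After projecting period 1:
Births: 7350 * 0.294 = 2161  |  6400 * 0.185 = 1184 ⇒ total 3345
Group 2: 4800 * 0.966 = 4637
Group 3: 7350 * 0.952 = 6997
Group 4: 6400 * 0.942 = 6029
Group 5: 3100 * 0.959 = 2973
→ [3345, 4637, 6997, 6029, 2973]
After projecting period 2:
Births: 4637 * 0.294 = 1363  |  6997 * 0.185 = 1294 ⇒ total 2657
Group 2: 3345 * 0.966 = 3231
Group 3: 4637 * 0.952 = 4414
Group 4: 6997 * 0.942 = 6591
Group 5: 6029 * 0.959 = 5782
→ [2657, 3231, 4414, 6591, 5782]
After projecting period 3:
Births: 3231 * 0.294 = 950  |  4414 * 0.185 = 817 ⇒ total 1767
Group 2: 2657 * 0.966 = 2567
Group 3: 3231 * 0.952 = 3076
Group 4: 4414 * 0.942 = 4158
Group 5: 6591 * 0.959 = 6321
→ [1767, 2567, 3076, 4158, 6321]
After projecting period 4:
Births: 2567 * 0.294 = 755  |  3076 * 0.185 = 569 ⇒ total 1324
Group 2: 1767 * 0.966 = 1707
Group 3: 2567 * 0.952 = 2444
Group 4: 3076 * 0.942 = 2898
Group 5: 4158 * 0.959 = 3988
→ [1324, 1707, 2444, 2898, 3988]
Dependents (band 0–14 + band 60–74) = 1324 + 3988 = 5312; working-age = 7049; ratio = 5312/7049 × 100 = 75.4

75.4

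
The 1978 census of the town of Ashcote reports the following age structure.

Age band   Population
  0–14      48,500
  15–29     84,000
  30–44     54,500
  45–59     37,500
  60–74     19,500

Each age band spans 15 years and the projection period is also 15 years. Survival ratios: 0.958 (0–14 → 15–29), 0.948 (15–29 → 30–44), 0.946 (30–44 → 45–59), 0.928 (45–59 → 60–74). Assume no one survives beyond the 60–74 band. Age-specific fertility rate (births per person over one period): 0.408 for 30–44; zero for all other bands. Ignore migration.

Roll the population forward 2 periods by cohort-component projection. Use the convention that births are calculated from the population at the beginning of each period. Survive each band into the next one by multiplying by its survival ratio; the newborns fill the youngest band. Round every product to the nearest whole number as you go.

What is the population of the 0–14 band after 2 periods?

32490

After projecting period 1:
Births: 54500 * 0.408 = 22236
15–29: 48500 * 0.958 = 46463
30–44: 84000 * 0.948 = 79632
45–59: 54500 * 0.946 = 51557
60–74: 37500 * 0.928 = 34800
Giving 22236 / 46463 / 79632 / 51557 / 34800.
After projecting period 2:
Births: 79632 * 0.408 = 32490
15–29: 22236 * 0.958 = 21302
30–44: 46463 * 0.948 = 44047
45–59: 79632 * 0.946 = 75332
60–74: 51557 * 0.928 = 47845
Giving 32490 / 21302 / 44047 / 75332 / 47845.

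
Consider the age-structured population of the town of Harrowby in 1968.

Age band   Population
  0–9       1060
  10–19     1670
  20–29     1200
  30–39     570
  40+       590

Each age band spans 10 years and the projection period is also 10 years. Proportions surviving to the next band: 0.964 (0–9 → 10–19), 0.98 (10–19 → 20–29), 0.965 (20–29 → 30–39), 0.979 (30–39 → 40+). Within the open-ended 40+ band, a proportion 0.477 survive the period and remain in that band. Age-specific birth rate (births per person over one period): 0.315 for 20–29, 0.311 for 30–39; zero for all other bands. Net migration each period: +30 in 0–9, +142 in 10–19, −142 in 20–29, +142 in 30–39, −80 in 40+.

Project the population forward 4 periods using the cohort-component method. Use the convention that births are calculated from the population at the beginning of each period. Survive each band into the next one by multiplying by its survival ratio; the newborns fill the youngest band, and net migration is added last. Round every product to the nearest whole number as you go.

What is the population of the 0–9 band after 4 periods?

Numbering the groups 1..5 from youngest to oldest:
Period 1:
Births: 1200 × 0.315 = 378 ; 570 × 0.311 = 177 → total 555
Group 2: 1060 × 0.964 = 1022
Group 3: 1670 × 0.98 = 1637
Group 4: 1200 × 0.965 = 1158
Group 5: 570 × 0.979 + 590 × 0.477 = 558 + 281 = 839
Net migration: Group 1 + 30 → 585; Group 2 + 142 → 1164; Group 3 − 142 → 1495; Group 4 + 142 → 1300; Group 5 − 80 → 759
→ [585, 1164, 1495, 1300, 759]
Period 2:
Births: 1495 × 0.315 = 471 ; 1300 × 0.311 = 404 → total 875
Group 2: 585 × 0.964 = 564
Group 3: 1164 × 0.98 = 1141
Group 4: 1495 × 0.965 = 1443
Group 5: 1300 × 0.979 + 759 × 0.477 = 1273 + 362 = 1635
Net migration: Group 1 + 30 → 905; Group 2 + 142 → 706; Group 3 − 142 → 999; Group 4 + 142 → 1585; Group 5 − 80 → 1555
→ [905, 706, 999, 1585, 1555]
Period 3:
Births: 999 × 0.315 = 315 ; 1585 × 0.311 = 493 → total 808
Group 2: 905 × 0.964 = 872
Group 3: 706 × 0.98 = 692
Group 4: 999 × 0.965 = 964
Group 5: 1585 × 0.979 + 1555 × 0.477 = 1552 + 742 = 2294
Net migration: Group 1 + 30 → 838; Group 2 + 142 → 1014; Group 3 − 142 → 550; Group 4 + 142 → 1106; Group 5 − 80 → 2214
→ [838, 1014, 550, 1106, 2214]
Period 4:
Births: 550 × 0.315 = 173 ; 1106 × 0.311 = 344 → total 517
Group 2: 838 × 0.964 = 808
Group 3: 1014 × 0.98 = 994
Group 4: 550 × 0.965 = 531
Group 5: 1106 × 0.979 + 2214 × 0.477 = 1083 + 1056 = 2139
Net migration: Group 1 + 30 → 547; Group 2 + 142 → 950; Group 3 − 142 → 852; Group 4 + 142 → 673; Group 5 − 80 → 2059
→ [547, 950, 852, 673, 2059]

547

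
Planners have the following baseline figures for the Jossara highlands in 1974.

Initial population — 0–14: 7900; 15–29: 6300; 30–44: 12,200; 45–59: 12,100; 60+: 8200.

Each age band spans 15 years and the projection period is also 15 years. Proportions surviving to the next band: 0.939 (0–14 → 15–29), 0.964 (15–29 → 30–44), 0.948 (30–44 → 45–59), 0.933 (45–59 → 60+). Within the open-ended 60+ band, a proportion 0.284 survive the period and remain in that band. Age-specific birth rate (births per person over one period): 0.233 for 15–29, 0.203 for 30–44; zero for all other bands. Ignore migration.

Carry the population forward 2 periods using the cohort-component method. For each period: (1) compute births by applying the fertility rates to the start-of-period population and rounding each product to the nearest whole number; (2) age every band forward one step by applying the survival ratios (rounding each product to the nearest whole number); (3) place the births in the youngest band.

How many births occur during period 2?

2961

Numbering the groups 1..5 from youngest to oldest:
Period 1:
Births: 6300 * 0.233 = 1468 ; 12200 * 0.203 = 2477 → total 3945
Group 2: 7900 * 0.939 = 7418
Group 3: 6300 * 0.964 = 6073
Group 4: 12200 * 0.948 = 11566
Group 5: 12100 * 0.933 + 8200 * 0.284 = 11289 + 2329 = 13618
End of period: [3945, 7418, 6073, 11566, 13618]
Period 2:
Births: 7418 * 0.233 = 1728 ; 6073 * 0.203 = 1233 → total 2961
Group 2: 3945 * 0.939 = 3704
Group 3: 7418 * 0.964 = 7151
Group 4: 6073 * 0.948 = 5757
Group 5: 11566 * 0.933 + 13618 * 0.284 = 10791 + 3868 = 14659
End of period: [2961, 3704, 7151, 5757, 14659]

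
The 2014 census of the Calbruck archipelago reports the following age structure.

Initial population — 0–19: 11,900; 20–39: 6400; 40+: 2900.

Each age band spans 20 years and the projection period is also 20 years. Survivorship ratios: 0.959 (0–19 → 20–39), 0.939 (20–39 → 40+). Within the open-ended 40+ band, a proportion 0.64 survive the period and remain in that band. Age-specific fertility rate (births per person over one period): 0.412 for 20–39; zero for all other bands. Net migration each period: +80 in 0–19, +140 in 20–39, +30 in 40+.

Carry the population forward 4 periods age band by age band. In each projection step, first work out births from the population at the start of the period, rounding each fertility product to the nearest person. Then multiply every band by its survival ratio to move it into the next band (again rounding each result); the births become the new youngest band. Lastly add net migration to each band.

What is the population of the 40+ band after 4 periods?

12713

Numbering the bands 1..3 from youngest to oldest:
[period 1]
Births: 6400 * 0.412 = 2637
Band 2: 11900 * 0.959 = 11412
Band 3: 6400 * 0.939 + 2900 * 0.64 = 6010 + 1856 = 7866
Net migration: Band 1 + 80 → 2717; Band 2 + 140 → 11552; Band 3 + 30 → 7896
End of period: [2717, 11552, 7896]
[period 2]
Births: 11552 * 0.412 = 4759
Band 2: 2717 * 0.959 = 2606
Band 3: 11552 * 0.939 + 7896 * 0.64 = 10847 + 5053 = 15900
Net migration: Band 1 + 80 → 4839; Band 2 + 140 → 2746; Band 3 + 30 → 15930
End of period: [4839, 2746, 15930]
[period 3]
Births: 2746 * 0.412 = 1131
Band 2: 4839 * 0.959 = 4641
Band 3: 2746 * 0.939 + 15930 * 0.64 = 2578 + 10195 = 12773
Net migration: Band 1 + 80 → 1211; Band 2 + 140 → 4781; Band 3 + 30 → 12803
End of period: [1211, 4781, 12803]
[period 4]
Births: 4781 * 0.412 = 1970
Band 2: 1211 * 0.959 = 1161
Band 3: 4781 * 0.939 + 12803 * 0.64 = 4489 + 8194 = 12683
Net migration: Band 1 + 80 → 2050; Band 2 + 140 → 1301; Band 3 + 30 → 12713
End of period: [2050, 1301, 12713]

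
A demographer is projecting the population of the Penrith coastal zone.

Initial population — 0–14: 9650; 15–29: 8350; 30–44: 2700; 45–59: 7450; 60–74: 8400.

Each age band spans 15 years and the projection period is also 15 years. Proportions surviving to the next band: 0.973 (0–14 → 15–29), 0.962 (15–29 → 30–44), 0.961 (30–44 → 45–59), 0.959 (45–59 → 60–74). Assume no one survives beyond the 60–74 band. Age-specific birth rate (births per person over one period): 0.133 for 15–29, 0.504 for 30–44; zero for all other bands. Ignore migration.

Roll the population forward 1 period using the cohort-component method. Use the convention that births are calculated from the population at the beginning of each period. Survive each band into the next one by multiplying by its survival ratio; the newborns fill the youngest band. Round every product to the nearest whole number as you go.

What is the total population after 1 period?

29634

After projecting period 1:
Births: 8350 * 0.133 = 1111, 2700 * 0.504 = 1361 → total 2472
15–29: 9650 * 0.973 = 9389
30–44: 8350 * 0.962 = 8033
45–59: 2700 * 0.961 = 2595
60–74: 7450 * 0.959 = 7145
Population now: 0–14=2472, 15–29=9389, 30–44=8033, 45–59=2595, 60–74=7145
Total after period 1: 2472 + 9389 + 8033 + 2595 + 7145 = 29634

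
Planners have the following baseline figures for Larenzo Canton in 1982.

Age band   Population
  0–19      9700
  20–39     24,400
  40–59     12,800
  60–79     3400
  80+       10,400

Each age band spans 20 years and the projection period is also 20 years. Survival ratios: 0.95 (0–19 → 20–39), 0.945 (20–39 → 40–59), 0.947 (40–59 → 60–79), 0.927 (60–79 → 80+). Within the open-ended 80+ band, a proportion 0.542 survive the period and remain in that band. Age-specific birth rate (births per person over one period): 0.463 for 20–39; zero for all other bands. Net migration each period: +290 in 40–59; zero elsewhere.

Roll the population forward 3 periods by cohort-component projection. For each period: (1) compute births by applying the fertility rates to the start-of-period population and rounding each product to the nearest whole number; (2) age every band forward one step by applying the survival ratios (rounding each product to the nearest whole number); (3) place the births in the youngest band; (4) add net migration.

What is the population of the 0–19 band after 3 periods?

4969

Let band 1 be 0–19 through band 5 = 80+.
— Period 1 —
Births: 24400 × 0.463 = 11297
Band 2: 9700 × 0.95 = 9215
Band 3: 24400 × 0.945 = 23058
Band 4: 12800 × 0.947 = 12122
Band 5: 3400 × 0.927 + 10400 × 0.542 = 3152 + 5637 = 8789
Net migration: Band 3 + 290 → 23348
Population now: 0–19=11297, 20–39=9215, 40–59=23348, 60–79=12122, 80+=8789
— Period 2 —
Births: 9215 × 0.463 = 4267
Band 2: 11297 × 0.95 = 10732
Band 3: 9215 × 0.945 = 8708
Band 4: 23348 × 0.947 = 22111
Band 5: 12122 × 0.927 + 8789 × 0.542 = 11237 + 4764 = 16001
Net migration: Band 3 + 290 → 8998
Population now: 0–19=4267, 20–39=10732, 40–59=8998, 60–79=22111, 80+=16001
— Period 3 —
Births: 10732 × 0.463 = 4969
Band 2: 4267 × 0.95 = 4054
Band 3: 10732 × 0.945 = 10142
Band 4: 8998 × 0.947 = 8521
Band 5: 22111 × 0.927 + 16001 × 0.542 = 20497 + 8673 = 29170
Net migration: Band 3 + 290 → 10432
Population now: 0–19=4969, 20–39=4054, 40–59=10432, 60–79=8521, 80+=29170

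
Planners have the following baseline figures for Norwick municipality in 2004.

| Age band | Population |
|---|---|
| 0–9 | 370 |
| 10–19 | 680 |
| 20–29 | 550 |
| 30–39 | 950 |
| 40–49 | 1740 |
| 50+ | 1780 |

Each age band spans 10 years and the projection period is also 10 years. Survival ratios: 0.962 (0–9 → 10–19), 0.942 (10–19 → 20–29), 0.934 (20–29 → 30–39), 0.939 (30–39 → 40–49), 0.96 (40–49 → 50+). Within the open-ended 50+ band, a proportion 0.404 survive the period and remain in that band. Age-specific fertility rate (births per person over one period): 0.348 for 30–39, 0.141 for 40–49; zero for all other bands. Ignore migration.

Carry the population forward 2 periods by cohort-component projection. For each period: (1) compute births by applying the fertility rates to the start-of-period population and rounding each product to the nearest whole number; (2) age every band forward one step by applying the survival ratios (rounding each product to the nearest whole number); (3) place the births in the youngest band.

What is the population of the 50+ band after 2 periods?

Period 1.
Births: 950 × 0.348 = 331  |  1740 × 0.141 = 245 — total 576
10–19: 370 × 0.962 = 356
20–29: 680 × 0.942 = 641
30–39: 550 × 0.934 = 514
40–49: 950 × 0.939 = 892
50+: 1740 × 0.96 + 1780 × 0.404 = 1670 + 719 = 2389
→ [576, 356, 641, 514, 892, 2389]
Period 2.
Births: 514 × 0.348 = 179  |  892 × 0.141 = 126 — total 305
10–19: 576 × 0.962 = 554
20–29: 356 × 0.942 = 335
30–39: 641 × 0.934 = 599
40–49: 514 × 0.939 = 483
50+: 892 × 0.96 + 2389 × 0.404 = 856 + 965 = 1821
→ [305, 554, 335, 599, 483, 1821]

1821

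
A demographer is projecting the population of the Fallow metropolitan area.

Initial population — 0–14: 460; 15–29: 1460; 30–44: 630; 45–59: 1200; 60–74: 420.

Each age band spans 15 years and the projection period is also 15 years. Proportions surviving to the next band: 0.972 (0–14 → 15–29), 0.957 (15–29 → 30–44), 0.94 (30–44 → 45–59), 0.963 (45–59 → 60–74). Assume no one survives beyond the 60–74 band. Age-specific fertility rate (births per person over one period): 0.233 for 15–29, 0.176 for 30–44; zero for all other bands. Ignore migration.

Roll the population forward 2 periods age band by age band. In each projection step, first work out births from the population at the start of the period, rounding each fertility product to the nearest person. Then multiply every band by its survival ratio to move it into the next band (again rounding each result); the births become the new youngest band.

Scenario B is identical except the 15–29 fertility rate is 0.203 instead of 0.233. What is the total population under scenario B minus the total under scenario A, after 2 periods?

Call the bands 1 to 5, youngest first.
— Period 1 —
Births: 1460 * 0.233 = 340  |  630 * 0.176 = 111 ⇒ total 451
Band 2: 460 * 0.972 = 447
Band 3: 1460 * 0.957 = 1397
Band 4: 630 * 0.94 = 592
Band 5: 1200 * 0.963 = 1156
Giving 451 / 447 / 1397 / 592 / 1156.
— Period 2 —
Births: 447 * 0.233 = 104  |  1397 * 0.176 = 246 ⇒ total 350
Band 2: 451 * 0.972 = 438
Band 3: 447 * 0.957 = 428
Band 4: 1397 * 0.94 = 1313
Band 5: 592 * 0.963 = 570
Giving 350 / 438 / 428 / 1313 / 570.
Scenario A total after 2 periods: 3099
Scenario B projection —
— Period 1 —
Births: 1460 * 0.203 = 296  |  630 * 0.176 = 111 ⇒ total 407
Band 2: 460 * 0.972 = 447
Band 3: 1460 * 0.957 = 1397
Band 4: 630 * 0.94 = 592
Band 5: 1200 * 0.963 = 1156
Giving 407 / 447 / 1397 / 592 / 1156.
— Period 2 —
Births: 447 * 0.203 = 91  |  1397 * 0.176 = 246 ⇒ total 337
Band 2: 407 * 0.972 = 396
Band 3: 447 * 0.957 = 428
Band 4: 1397 * 0.94 = 1313
Band 5: 592 * 0.963 = 570
Giving 337 / 396 / 428 / 1313 / 570.
Scenario B total after 2 periods: 3044
Difference B − A = 3044 − 3099 = -55

-55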